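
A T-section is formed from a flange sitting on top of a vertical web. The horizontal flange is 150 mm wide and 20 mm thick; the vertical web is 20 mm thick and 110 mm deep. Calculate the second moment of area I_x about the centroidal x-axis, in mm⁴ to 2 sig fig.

Split into non-overlapping primitives; take the origin at the lower-left of the bounding box.
Flange: 150 × 20, A = 3 000 mm², y = 120 mm, Ī = 100 000 mm⁴.
Web: 20 × 110, A = 2 200 mm², y = 55 mm, Ī = 2 218 333 mm⁴.
Centroid: ȳ = ΣA·y / ΣA = 92.5 mm.
Transfer each piece to the centroidal x-axis using Ī + A·d² with d = y − 92.5:
  flange: d = 27.5 mm → contributes +2 368 750 mm⁴
  web: d = -37.5 mm → contributes +5 312 083 mm⁴
Total I = 7 680 833 mm⁴.

I_x ≈ 7.7 × 10⁶ mm⁴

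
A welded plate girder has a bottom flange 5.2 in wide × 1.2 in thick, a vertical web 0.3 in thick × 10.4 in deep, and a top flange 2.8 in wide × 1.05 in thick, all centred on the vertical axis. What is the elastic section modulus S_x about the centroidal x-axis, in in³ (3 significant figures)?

S_x ≈ 39.0 in³

Treat the section as a set of non-overlapping primitives; coordinates are from the bounding-box lower-left.
Bottom plate: 5.2 × 1.2, A = 6.24 in², y = 0.6 in, Ī = 0.7488 in⁴.
Web plate: 0.3 × 10.4, A = 3.12 in², y = 6.4 in, Ī = 28.122 in⁴.
Top plate: 2.8 × 1.05, A = 2.94 in², y = 12.125 in, Ī = 0.27011 in⁴.
Centroid: ȳ = ΣA·y / ΣA = 4.826 in.
Transfer each piece to the centroidal x-axis using Ī + A·d² with d = y − 4.826:
  bottom plate: d = -4.226 in → contributes +112.19 in⁴
  web plate: d = 1.574 in → contributes +35.852 in⁴
  top plate: d = 7.299 in → contributes +156.9 in⁴
Total I = 304.94 in⁴.
Extreme fibre distance c = 7.824 in; S = I/c = 38.975 in³.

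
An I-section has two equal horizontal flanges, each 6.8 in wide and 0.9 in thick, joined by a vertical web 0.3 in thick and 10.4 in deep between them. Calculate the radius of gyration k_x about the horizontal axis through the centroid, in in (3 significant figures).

Treat the section as a set of non-overlapping primitives; coordinates are from the bounding-box lower-left.
Bottom flange: 6.8 × 0.9, A = 6.12 in², y = 0.45 in, Ī = 0.4131 in⁴.
Web: 0.3 × 10.4, A = 3.12 in², y = 6.1 in, Ī = 28.122 in⁴.
Top flange: 6.8 × 0.9, A = 6.12 in², y = 11.75 in, Ī = 0.4131 in⁴.
By symmetry the centroid is at mid-height, ȳ = 6.1 in.
Transfer each piece to the horizontal axis through the centroid using Ī + A·d² with d = y − 6.1:
  bottom flange: d = -5.65 in → contributes +195.78 in⁴
  web: d = 0 in → contributes +28.122 in⁴
  top flange: d = 5.65 in → contributes +195.78 in⁴
Total I = 419.68 in⁴.
Radius of gyration: k = √(I/A) = √(419.68 / 15.36) = 5.2271 in.

k_x ≈ 5.23 in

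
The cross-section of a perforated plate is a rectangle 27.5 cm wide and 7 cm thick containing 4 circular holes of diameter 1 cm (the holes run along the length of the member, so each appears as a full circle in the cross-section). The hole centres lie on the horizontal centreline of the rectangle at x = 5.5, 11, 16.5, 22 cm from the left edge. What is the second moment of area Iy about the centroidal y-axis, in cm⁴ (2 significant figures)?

Iy ≈ 1.2 × 10⁴ cm⁴

Treat the section as a set of non-overlapping primitives; coordinates are from the bounding-box lower-left.
Plate: 27.5 × 7, A = 192.5 cm², x = 13.75 cm, Ī = 12 132 cm⁴.
Hole 1 (subtracted): ⌀1, A = 0.7854 cm², x = 5.5 cm, Ī = 0.04909 cm⁴.
Hole 2 (subtracted): ⌀1, A = 0.7854 cm², x = 11 cm, Ī = 0.04909 cm⁴.
Hole 3 (subtracted): ⌀1, A = 0.7854 cm², x = 16.5 cm, Ī = 0.04909 cm⁴.
Hole 4 (subtracted): ⌀1, A = 0.7854 cm², x = 22 cm, Ī = 0.04909 cm⁴.
By symmetry the centroid is at mid-width, x̄ = 13.75 cm.
Transfer each piece to the centroidal y-axis using Ī + A·d² with d = x − 13.75:
  plate: d = 0 cm → contributes +12 132 cm⁴
  hole 1: d = -8.25 cm → contributes −53.51 cm⁴
  hole 2: d = -2.75 cm → contributes −5.989 cm⁴
  hole 3: d = 2.75 cm → contributes −5.989 cm⁴
  hole 4: d = 8.25 cm → contributes −53.51 cm⁴
Total I = 12 013 cm⁴.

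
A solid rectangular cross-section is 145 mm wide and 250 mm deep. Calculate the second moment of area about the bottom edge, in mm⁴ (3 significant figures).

I_base ≈ 7.55 × 10⁸ mm⁴

The section: 145 × 250, A = 36 250 mm², y = 125 mm, Ī = 188 802 083 mm⁴.
Transfer it to the base of the section using Ī + A·d² with d = y − 0:
  the section: d = 125 mm → contributes +755 208 333 mm⁴
Total I = 755 208 333 mm⁴.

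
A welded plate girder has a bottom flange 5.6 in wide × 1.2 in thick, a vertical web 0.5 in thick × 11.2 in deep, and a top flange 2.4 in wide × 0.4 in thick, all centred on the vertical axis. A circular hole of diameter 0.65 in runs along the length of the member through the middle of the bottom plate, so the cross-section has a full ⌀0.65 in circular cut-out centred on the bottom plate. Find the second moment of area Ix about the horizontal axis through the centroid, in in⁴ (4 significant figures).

Break the section into simple shapes (no overlaps), measuring from the bottom-left corner of the bounding box.
Bottom plate: 5.6 × 1.2, A = 6.72 in², y = 0.6 in, Ī = 0.8064 in⁴.
Web plate: 0.5 × 11.2, A = 5.6 in², y = 6.8 in, Ī = 58.5387 in⁴.
Top plate: 2.4 × 0.4, A = 0.96 in², y = 12.6 in, Ī = 0.0128 in⁴.
Hole (subtracted): ⌀0.65, A = 0.331831 in², y = 0.6 in, Ī = 0.00876241 in⁴.
Centroid: ȳ = ΣA·y / ΣA = 4.17116 in.
Transfer each piece to the horizontal axis through the centroid using Ī + A·d² with d = y − 4.17116:
  bottom plate: d = -3.57116 in → contributes +86.5079 in⁴
  web plate: d = 2.62884 in → contributes +97.2391 in⁴
  top plate: d = 8.42884 in → contributes +68.2163 in⁴
  hole: d = -3.57116 in → contributes −4.24066 in⁴
Total I = 247.723 in⁴.

Ix ≈ 247.7 in⁴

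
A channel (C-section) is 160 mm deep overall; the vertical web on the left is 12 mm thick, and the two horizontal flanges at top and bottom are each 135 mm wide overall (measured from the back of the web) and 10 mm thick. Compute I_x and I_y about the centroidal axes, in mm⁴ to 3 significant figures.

Split into non-overlapping primitives; take the origin at the lower-left of the bounding box.
Web: 12 × 160, A = 1 920 mm², y = 80 mm, Ī = 4 096 000 mm⁴.
Top flange (beyond web): 123 × 10, A = 1 230 mm², y = 155 mm, Ī = 10 250 mm⁴.
Bottom flange (beyond web): 123 × 10, A = 1 230 mm², y = 5 mm, Ī = 10 250 mm⁴.
By symmetry the centroid is at mid-height, ȳ = 80 mm.
Transfer each piece to the centroidal x-axis using Ī + A·d² with d = y − 80:
  web: d = 0 mm → contributes +4 096 000 mm⁴
  top flange (beyond web): d = 75 mm → contributes +6 929 000 mm⁴
  bottom flange (beyond web): d = -75 mm → contributes +6 929 000 mm⁴
Total I = 17 954 000 mm⁴.
For the y-axis: x̄ = 43.911 mm.
Repeating about the centroidal y-axis gives I_y = 8 037 745 mm⁴.

I_x ≈ 1.80 × 10⁷ mm⁴, I_y ≈ 8.04 × 10⁶ mm⁴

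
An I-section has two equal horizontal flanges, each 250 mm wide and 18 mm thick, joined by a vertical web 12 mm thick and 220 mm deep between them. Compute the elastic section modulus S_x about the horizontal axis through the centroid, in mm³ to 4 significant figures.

S_x ≈ 1.081 × 10⁶ mm³

Decompose the section into non-overlapping parts with the origin at the bottom-left of its bounding rectangle.
Bottom flange: 250 × 18, A = 4 500 mm², y = 9 mm, Ī = 121 500 mm⁴.
Web: 12 × 220, A = 2 640 mm², y = 128 mm, Ī = 10 648 000 mm⁴.
Top flange: 250 × 18, A = 4 500 mm², y = 247 mm, Ī = 121 500 mm⁴.
By symmetry the centroid is at mid-height, ȳ = 128 mm.
Transfer each piece to the horizontal axis through the centroid using Ī + A·d² with d = y − 128:
  bottom flange: d = -119 mm → contributes +63 846 000 mm⁴
  web: d = 0 mm → contributes +10 648 000 mm⁴
  top flange: d = 119 mm → contributes +63 846 000 mm⁴
Total I = 138 340 000 mm⁴.
Extreme fibre distance c = 128 mm; S = I/c = 1 080 781 mm³.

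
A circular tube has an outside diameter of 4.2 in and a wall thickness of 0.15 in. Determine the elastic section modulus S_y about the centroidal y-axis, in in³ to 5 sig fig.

S_y ≈ 1.8659 in³

Treat the section as a set of non-overlapping primitives; coordinates are from the bounding-box lower-left.
Outer circle: ⌀4.2, A = 13.85442 in², x = 2.1 in, Ī = 15.2745 in⁴.
Bore (subtracted): ⌀3.9, A = 11.94591 in², x = 2.1 in, Ī = 11.35608 in⁴.
By symmetry the centroid is at mid-width, x̄ = 2.1 in.
All pieces are centred on the centroidal y-axis, so I = ΣĪ (holes subtracted) = 3.918425 in⁴.
Extreme fibre distance c = 2.1 in; S = I/c = 1.865917 in³.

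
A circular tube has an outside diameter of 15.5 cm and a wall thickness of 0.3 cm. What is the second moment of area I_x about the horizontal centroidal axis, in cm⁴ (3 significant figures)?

Split into non-overlapping primitives; take the origin at the lower-left of the bounding box.
Outer circle: ⌀15.5, A = 188.69 cm², y = 7.75 cm, Ī = 2833.3 cm⁴.
Bore (subtracted): ⌀14.9, A = 174.37 cm², y = 7.75 cm, Ī = 2419.4 cm⁴.
By symmetry the centroid is at mid-height, ȳ = 7.75 cm.
All pieces are centred on the horizontal centroidal axis, so I = ΣĪ (holes subtracted) = 413.89 cm⁴.

I_x ≈ 414 cm⁴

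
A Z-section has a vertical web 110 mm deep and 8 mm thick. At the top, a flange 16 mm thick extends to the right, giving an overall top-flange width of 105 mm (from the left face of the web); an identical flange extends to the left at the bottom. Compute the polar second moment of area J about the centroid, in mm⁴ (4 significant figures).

J ≈ 1.880 × 10⁷ mm⁴

Break the section into simple shapes (no overlaps), measuring from the bottom-left corner of the bounding box.
Web: 8 × 110, A = 880 mm², y = 55 mm, Ī = 887 333 mm⁴.
Top flange (beyond web): 97 × 16, A = 1 552 mm², y = 102 mm, Ī = 33109.3 mm⁴.
Bottom flange (beyond web): 97 × 16, A = 1 552 mm², y = 8 mm, Ī = 33109.3 mm⁴.
Centroid: ȳ = ΣA·y / ΣA = 55 mm.
Transfer each piece to the centroidal x-axis using Ī + A·d² with d = y − 55:
  web: d = 0 mm → contributes +887 333 mm⁴
  top flange (beyond web): d = 47 mm → contributes +3 461 477 mm⁴
  bottom flange (beyond web): d = -47 mm → contributes +3 461 477 mm⁴
Total I = 7 810 288 mm⁴.
For the y-axis: x̄ = 101 mm.
Repeating about the centroidal y-axis gives I_y = 10 993 888 mm⁴.
Polar second moment: J = I_x + I_y = 18 804 176 mm⁴.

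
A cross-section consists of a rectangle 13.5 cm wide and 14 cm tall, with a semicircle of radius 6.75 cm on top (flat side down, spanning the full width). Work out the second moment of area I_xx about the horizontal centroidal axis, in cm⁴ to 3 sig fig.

Split into non-overlapping primitives; take the origin at the lower-left of the bounding box.
Rectangular body: 13.5 × 14, A = 189 cm², y = 7 cm, Ī = 3 087 cm⁴.
Semicircular cap: semicircle r = 6.75, A = 71.569 cm², y = 16.865 cm, Ī = 227.85 cm⁴.
Centroid: ȳ = ΣA·y / ΣA = 9.7095 cm.
Transfer each piece to the horizontal centroidal axis using Ī + A·d² with d = y − 9.7095:
  rectangular body: d = -2.7095 cm → contributes +4474.5 cm⁴
  semicircular cap: d = 7.1553 cm → contributes +3892.1 cm⁴
Total I = 8366.6 cm⁴.

I_xx ≈ 8370 cm⁴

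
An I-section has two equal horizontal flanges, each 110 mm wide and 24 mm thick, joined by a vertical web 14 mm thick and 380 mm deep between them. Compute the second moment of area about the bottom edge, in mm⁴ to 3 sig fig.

Break the section into simple shapes (no overlaps), measuring from the bottom-left corner of the bounding box.
Bottom flange: 110 × 24, A = 2 640 mm², y = 12 mm, Ī = 126 720 mm⁴.
Web: 14 × 380, A = 5 320 mm², y = 214 mm, Ī = 64 017 333 mm⁴.
Top flange: 110 × 24, A = 2 640 mm², y = 416 mm, Ī = 126 720 mm⁴.
Transfer each piece to the base of the section using Ī + A·d² with d = y − 0:
  bottom flange: d = 12 mm → contributes +506 880 mm⁴
  web: d = 214 mm → contributes +307 652 053 mm⁴
  top flange: d = 416 mm → contributes +456 994 560 mm⁴
Total I = 765 153 493 mm⁴.

I_base ≈ 7.65 × 10⁸ mm⁴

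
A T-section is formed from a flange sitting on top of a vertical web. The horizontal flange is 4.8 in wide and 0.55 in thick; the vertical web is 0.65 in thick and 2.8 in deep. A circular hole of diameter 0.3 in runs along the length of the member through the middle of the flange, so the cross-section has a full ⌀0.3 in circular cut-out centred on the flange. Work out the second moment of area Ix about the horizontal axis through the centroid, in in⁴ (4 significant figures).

Decompose the section into non-overlapping parts with the origin at the bottom-left of its bounding rectangle.
Flange: 4.8 × 0.55, A = 2.64 in², y = 3.075 in, Ī = 0.06655 in⁴.
Web: 0.65 × 2.8, A = 1.82 in², y = 1.4 in, Ī = 1.18907 in⁴.
Hole (subtracted): ⌀0.3, A = 0.0706858 in², y = 3.075 in, Ī = 0.000397608 in⁴.
Centroid: ȳ = ΣA·y / ΣA = 2.38047 in.
Transfer each piece to the horizontal axis through the centroid using Ī + A·d² with d = y − 2.38047:
  flange: d = 0.694528 in → contributes +1.34 in⁴
  web: d = -0.980472 in → contributes +2.93868 in⁴
  hole: d = 0.694528 in → contributes −0.0344942 in⁴
Total I = 4.24419 in⁴.

Ix ≈ 4.244 in⁴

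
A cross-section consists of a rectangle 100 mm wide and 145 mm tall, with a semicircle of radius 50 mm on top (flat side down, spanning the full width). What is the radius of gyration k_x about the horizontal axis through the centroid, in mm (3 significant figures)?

k_x ≈ 53.7 mm

Break the section into simple shapes (no overlaps), measuring from the bottom-left corner of the bounding box.
Rectangular body: 100 × 145, A = 14 500 mm², y = 72.5 mm, Ī = 25 405 208 mm⁴.
Semicircular cap: semicircle r = 50, A = 3 927 mm², y = 166.22 mm, Ī = 685 981 mm⁴.
Centroid: ȳ = ΣA·y / ΣA = 92.473 mm.
Transfer each piece to the horizontal axis through the centroid using Ī + A·d² with d = y − 92.473:
  rectangular body: d = -19.973 mm → contributes +31 189 492 mm⁴
  semicircular cap: d = 73.748 mm → contributes +22 043 840 mm⁴
Total I = 53 233 332 mm⁴.
Radius of gyration: k = √(I/A) = √(53 233 332 / 18 427) = 53.748 mm.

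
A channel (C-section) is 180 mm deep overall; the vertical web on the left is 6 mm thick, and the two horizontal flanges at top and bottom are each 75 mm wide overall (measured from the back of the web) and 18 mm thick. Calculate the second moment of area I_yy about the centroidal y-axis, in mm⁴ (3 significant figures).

I_yy ≈ 2.05 × 10⁶ mm⁴

Treat the section as a set of non-overlapping primitives; coordinates are from the bounding-box lower-left.
Web: 6 × 180, A = 1 080 mm², x = 3 mm, Ī = 3 240 mm⁴.
Top flange (beyond web): 69 × 18, A = 1 242 mm², x = 40.5 mm, Ī = 492 764 mm⁴.
Bottom flange (beyond web): 69 × 18, A = 1 242 mm², x = 40.5 mm, Ī = 492 764 mm⁴.
Centroid: x̄ = ΣA·x / ΣA = 29.136 mm.
Transfer each piece to the centroidal y-axis using Ī + A·d² with d = x − 29.136:
  web: d = -26.136 mm → contributes +740 998 mm⁴
  top flange (beyond web): d = 11.364 mm → contributes +653 146 mm⁴
  bottom flange (beyond web): d = 11.364 mm → contributes +653 146 mm⁴
Total I = 2 047 290 mm⁴.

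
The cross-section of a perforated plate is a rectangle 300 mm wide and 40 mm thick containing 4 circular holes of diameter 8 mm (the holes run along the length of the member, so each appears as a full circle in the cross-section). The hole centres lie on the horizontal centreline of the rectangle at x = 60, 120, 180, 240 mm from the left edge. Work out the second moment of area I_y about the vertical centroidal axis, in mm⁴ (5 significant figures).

Break the section into simple shapes (no overlaps), measuring from the bottom-left corner of the bounding box.
Plate: 300 × 40, A = 12 000 mm², x = 150 mm, Ī = 90 000 000 mm⁴.
Hole 1 (subtracted): ⌀8, A = 50.26548 mm², x = 60 mm, Ī = 201.0619 mm⁴.
Hole 2 (subtracted): ⌀8, A = 50.26548 mm², x = 120 mm, Ī = 201.0619 mm⁴.
Hole 3 (subtracted): ⌀8, A = 50.26548 mm², x = 180 mm, Ī = 201.0619 mm⁴.
Hole 4 (subtracted): ⌀8, A = 50.26548 mm², x = 240 mm, Ī = 201.0619 mm⁴.
By symmetry the centroid is at mid-width, x̄ = 150 mm.
Transfer each piece to the vertical centroidal axis using Ī + A·d² with d = x − 150:
  plate: d = 0 mm → contributes +90 000 000 mm⁴
  hole 1: d = -90 mm → contributes −407351.5 mm⁴
  hole 2: d = -30 mm → contributes −45 440 mm⁴
  hole 3: d = 30 mm → contributes −45 440 mm⁴
  hole 4: d = 90 mm → contributes −407351.5 mm⁴
Total I = 89 094 417 mm⁴.

I_y ≈ 8.9094 × 10⁷ mm⁴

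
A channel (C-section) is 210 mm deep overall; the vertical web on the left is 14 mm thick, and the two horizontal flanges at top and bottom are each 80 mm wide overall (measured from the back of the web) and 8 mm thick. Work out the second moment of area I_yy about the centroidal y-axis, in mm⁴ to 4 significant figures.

Decompose the section into non-overlapping parts with the origin at the bottom-left of its bounding rectangle.
Web: 14 × 210, A = 2 940 mm², x = 7 mm, Ī = 48 020 mm⁴.
Top flange (beyond web): 66 × 8, A = 528 mm², x = 47 mm, Ī = 191 664 mm⁴.
Bottom flange (beyond web): 66 × 8, A = 528 mm², x = 47 mm, Ī = 191 664 mm⁴.
Centroid: x̄ = ΣA·x / ΣA = 17.5706 mm.
Transfer each piece to the centroidal y-axis using Ī + A·d² with d = x − 17.5706:
  web: d = -10.5706 mm → contributes +376 527 mm⁴
  top flange (beyond web): d = 29.4294 mm → contributes +648 960 mm⁴
  bottom flange (beyond web): d = 29.4294 mm → contributes +648 960 mm⁴
Total I = 1 674 447 mm⁴.

I_yy ≈ 1.674 × 10⁶ mm⁴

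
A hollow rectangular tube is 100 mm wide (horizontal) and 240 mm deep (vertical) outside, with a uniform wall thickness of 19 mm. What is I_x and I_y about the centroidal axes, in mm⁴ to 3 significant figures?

I_x ≈ 7.26 × 10⁷ mm⁴, I_y ≈ 1.60 × 10⁷ mm⁴

Break the section into simple shapes (no overlaps), measuring from the bottom-left corner of the bounding box.
Outer rectangle: 100 × 240, A = 24 000 mm², y = 120 mm, Ī = 115 200 000 mm⁴.
Inner void (subtracted): 62 × 202, A = 12 524 mm², y = 120 mm, Ī = 42 585 775 mm⁴.
By symmetry the centroid is at mid-height, ȳ = 120 mm.
All pieces are centred on the centroidal x-axis, so I = ΣĪ (holes subtracted) = 72 614 225 mm⁴.
Repeating about the centroidal y-axis gives I_y = 15 988 145 mm⁴.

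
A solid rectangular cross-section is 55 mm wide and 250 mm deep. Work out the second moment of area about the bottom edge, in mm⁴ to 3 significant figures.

The section: 55 × 250, A = 13 750 mm², y = 125 mm, Ī = 71 614 583 mm⁴.
Transfer it to the bottom edge using Ī + A·d² with d = y − 0:
  the section: d = 125 mm → contributes +286 458 333 mm⁴
Total I = 286 458 333 mm⁴.

I_base ≈ 2.86 × 10⁸ mm⁴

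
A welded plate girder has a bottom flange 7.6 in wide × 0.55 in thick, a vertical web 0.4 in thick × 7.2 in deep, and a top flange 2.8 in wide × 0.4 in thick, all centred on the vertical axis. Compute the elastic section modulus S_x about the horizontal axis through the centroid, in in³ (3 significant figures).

S_x ≈ 13.6 in³

Decompose the section into non-overlapping parts with the origin at the bottom-left of its bounding rectangle.
Bottom plate: 7.6 × 0.55, A = 4.18 in², y = 0.275 in, Ī = 0.10537 in⁴.
Web plate: 0.4 × 7.2, A = 2.88 in², y = 4.15 in, Ī = 12.442 in⁴.
Top plate: 2.8 × 0.4, A = 1.12 in², y = 7.95 in, Ī = 0.014933 in⁴.
Centroid: ȳ = ΣA·y / ΣA = 2.6902 in.
Transfer each piece to the horizontal axis through the centroid using Ī + A·d² with d = y − 2.6902:
  bottom plate: d = -2.4152 in → contributes +24.487 in⁴
  web plate: d = 1.4598 in → contributes +18.579 in⁴
  top plate: d = 5.2598 in → contributes +31.001 in⁴
Total I = 74.067 in⁴.
Extreme fibre distance c = 5.4598 in; S = I/c = 13.566 in³.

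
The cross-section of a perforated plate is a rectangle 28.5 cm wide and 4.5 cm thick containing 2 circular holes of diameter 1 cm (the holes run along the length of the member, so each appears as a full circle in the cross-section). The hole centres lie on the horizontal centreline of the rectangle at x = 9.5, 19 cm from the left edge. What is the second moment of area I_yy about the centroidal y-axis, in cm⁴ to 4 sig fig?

I_yy ≈ 8645 cm⁴

Decompose the section into non-overlapping parts with the origin at the bottom-left of its bounding rectangle.
Plate: 28.5 × 4.5, A = 128.25 cm², x = 14.25 cm, Ī = 8680.92 cm⁴.
Hole 1 (subtracted): ⌀1, A = 0.785398 cm², x = 9.5 cm, Ī = 0.0490874 cm⁴.
Hole 2 (subtracted): ⌀1, A = 0.785398 cm², x = 19 cm, Ī = 0.0490874 cm⁴.
By symmetry the centroid is at mid-width, x̄ = 14.25 cm.
Transfer each piece to the centroidal y-axis using Ī + A·d² with d = x − 14.25:
  plate: d = 0 cm → contributes +8680.92 cm⁴
  hole 1: d = -4.75 cm → contributes −17.7696 cm⁴
  hole 2: d = 4.75 cm → contributes −17.7696 cm⁴
Total I = 8645.38 cm⁴.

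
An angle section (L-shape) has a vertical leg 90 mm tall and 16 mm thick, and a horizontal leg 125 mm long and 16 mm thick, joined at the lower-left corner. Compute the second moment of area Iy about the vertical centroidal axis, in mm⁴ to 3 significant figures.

Treat the section as a set of non-overlapping primitives; coordinates are from the bounding-box lower-left.
Vertical leg: 16 × 90, A = 1 440 mm², x = 8 mm, Ī = 30 720 mm⁴.
Horizontal leg (remainder): 109 × 16, A = 1 744 mm², x = 70.5 mm, Ī = 1 726 705 mm⁴.
Centroid: x̄ = ΣA·x / ΣA = 42.234 mm.
Transfer each piece to the vertical centroidal axis using Ī + A·d² with d = x − 42.234:
  vertical leg: d = -34.234 mm → contributes +1 718 319 mm⁴
  horizontal leg (remainder): d = 28.266 mm → contributes +3 120 136 mm⁴
Total I = 4 838 455 mm⁴.

Iy ≈ 4.84 × 10⁶ mm⁴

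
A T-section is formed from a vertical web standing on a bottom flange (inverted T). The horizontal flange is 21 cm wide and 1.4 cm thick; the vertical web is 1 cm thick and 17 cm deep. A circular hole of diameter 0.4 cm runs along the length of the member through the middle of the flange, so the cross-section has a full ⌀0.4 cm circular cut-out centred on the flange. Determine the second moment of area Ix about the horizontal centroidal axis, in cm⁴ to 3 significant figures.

Ix ≈ 1320 cm⁴

Treat the section as a set of non-overlapping primitives; coordinates are from the bounding-box lower-left.
Flange: 21 × 1.4, A = 29.4 cm², y = 0.7 cm, Ī = 4.802 cm⁴.
Web: 1 × 17, A = 17 cm², y = 9.9 cm, Ī = 409.42 cm⁴.
Hole (subtracted): ⌀0.4, A = 0.12566 cm², y = 0.7 cm, Ī = 0.0012566 cm⁴.
Centroid: ȳ = ΣA·y / ΣA = 4.0798 cm.
Transfer each piece to the horizontal centroidal axis using Ī + A·d² with d = y − 4.0798:
  flange: d = -3.3798 cm → contributes +340.65 cm⁴
  web: d = 5.8202 cm → contributes +985.28 cm⁴
  hole: d = -3.3798 cm → contributes −1.4368 cm⁴
Total I = 1324.5 cm⁴.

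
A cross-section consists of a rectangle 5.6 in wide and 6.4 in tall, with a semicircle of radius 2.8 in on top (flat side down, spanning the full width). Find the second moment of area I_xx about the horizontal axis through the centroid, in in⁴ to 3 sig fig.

Decompose the section into non-overlapping parts with the origin at the bottom-left of its bounding rectangle.
Rectangular body: 5.6 × 6.4, A = 35.84 in², y = 3.2 in, Ī = 122.33 in⁴.
Semicircular cap: semicircle r = 2.8, A = 12.315 in², y = 7.5884 in, Ī = 6.7463 in⁴.
Centroid: ȳ = ΣA·y / ΣA = 4.3223 in.
Transfer each piece to the horizontal axis through the centroid using Ī + A·d² with d = y − 4.3223:
  rectangular body: d = -1.1223 in → contributes +167.47 in⁴
  semicircular cap: d = 3.2661 in → contributes +138.12 in⁴
Total I = 305.59 in⁴.

I_xx ≈ 306 in⁴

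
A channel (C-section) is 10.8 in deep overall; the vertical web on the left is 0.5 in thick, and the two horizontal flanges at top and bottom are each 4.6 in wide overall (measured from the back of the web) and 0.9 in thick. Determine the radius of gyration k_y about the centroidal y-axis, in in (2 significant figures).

k_y ≈ 1.5 in

Treat the section as a set of non-overlapping primitives; coordinates are from the bounding-box lower-left.
Web: 0.5 × 10.8, A = 5.4 in², x = 0.25 in, Ī = 0.1125 in⁴.
Top flange (beyond web): 4.1 × 0.9, A = 3.69 in², x = 2.55 in, Ī = 5.169 in⁴.
Bottom flange (beyond web): 4.1 × 0.9, A = 3.69 in², x = 2.55 in, Ī = 5.169 in⁴.
Centroid: x̄ = ΣA·x / ΣA = 1.578 in.
Transfer each piece to the centroidal y-axis using Ī + A·d² with d = x − 1.578:
  web: d = -1.328 in → contributes +9.638 in⁴
  top flange (beyond web): d = 0.9718 in → contributes +8.654 in⁴
  bottom flange (beyond web): d = 0.9718 in → contributes +8.654 in⁴
Total I = 26.95 in⁴.
Radius of gyration: k = √(I/A) = √(26.95 / 12.78) = 1.452 in.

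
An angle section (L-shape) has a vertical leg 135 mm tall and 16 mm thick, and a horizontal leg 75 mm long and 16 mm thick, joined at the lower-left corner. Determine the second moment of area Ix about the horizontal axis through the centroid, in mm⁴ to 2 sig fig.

Ix ≈ 5.6 × 10⁶ mm⁴

Break the section into simple shapes (no overlaps), measuring from the bottom-left corner of the bounding box.
Vertical leg: 16 × 135, A = 2 160 mm², y = 67.5 mm, Ī = 3 280 500 mm⁴.
Horizontal leg (remainder): 59 × 16, A = 944 mm², y = 8 mm, Ī = 20 139 mm⁴.
Centroid: ȳ = ΣA·y / ΣA = 49.4 mm.
Transfer each piece to the horizontal axis through the centroid using Ī + A·d² with d = y − 49.4:
  vertical leg: d = 18.1 mm → contributes +3 987 775 mm⁴
  horizontal leg (remainder): d = -41.4 mm → contributes +1 638 480 mm⁴
Total I = 5 626 254 mm⁴.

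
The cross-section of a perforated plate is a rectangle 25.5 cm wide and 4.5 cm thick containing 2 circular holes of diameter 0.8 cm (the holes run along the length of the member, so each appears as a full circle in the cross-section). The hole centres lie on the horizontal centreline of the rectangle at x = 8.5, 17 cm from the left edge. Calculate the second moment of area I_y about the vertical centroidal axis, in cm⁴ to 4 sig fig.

Treat the section as a set of non-overlapping primitives; coordinates are from the bounding-box lower-left.
Plate: 25.5 × 4.5, A = 114.75 cm², x = 12.75 cm, Ī = 6218.02 cm⁴.
Hole 1 (subtracted): ⌀0.8, A = 0.502655 cm², x = 8.5 cm, Ī = 0.0201062 cm⁴.
Hole 2 (subtracted): ⌀0.8, A = 0.502655 cm², x = 17 cm, Ī = 0.0201062 cm⁴.
By symmetry the centroid is at mid-width, x̄ = 12.75 cm.
Transfer each piece to the vertical centroidal axis using Ī + A·d² with d = x − 12.75:
  plate: d = 0 cm → contributes +6218.02 cm⁴
  hole 1: d = -4.25 cm → contributes −9.09931 cm⁴
  hole 2: d = 4.25 cm → contributes −9.09931 cm⁴
Total I = 6199.82 cm⁴.

I_y ≈ 6200 cm⁴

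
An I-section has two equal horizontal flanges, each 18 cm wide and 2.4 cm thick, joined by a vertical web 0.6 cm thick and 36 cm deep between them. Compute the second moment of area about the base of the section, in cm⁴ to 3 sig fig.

I_base ≈ 7.92 × 10⁴ cm⁴

Decompose the section into non-overlapping parts with the origin at the bottom-left of its bounding rectangle.
Bottom flange: 18 × 2.4, A = 43.2 cm², y = 1.2 cm, Ī = 20.736 cm⁴.
Web: 0.6 × 36, A = 21.6 cm², y = 20.4 cm, Ī = 2332.8 cm⁴.
Top flange: 18 × 2.4, A = 43.2 cm², y = 39.6 cm, Ī = 20.736 cm⁴.
Transfer each piece to a horizontal axis along the bottom face using Ī + A·d² with d = y − 0:
  bottom flange: d = 1.2 cm → contributes +82.944 cm⁴
  web: d = 20.4 cm → contributes +11 322 cm⁴
  top flange: d = 39.6 cm → contributes +67 765 cm⁴
Total I = 79 170 cm⁴.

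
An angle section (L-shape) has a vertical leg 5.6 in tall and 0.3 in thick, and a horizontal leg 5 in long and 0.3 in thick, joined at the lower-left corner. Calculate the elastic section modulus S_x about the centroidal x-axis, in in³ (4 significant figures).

Break the section into simple shapes (no overlaps), measuring from the bottom-left corner of the bounding box.
Vertical leg: 0.3 × 5.6, A = 1.68 in², y = 2.8 in, Ī = 4.3904 in⁴.
Horizontal leg (remainder): 4.7 × 0.3, A = 1.41 in², y = 0.15 in, Ī = 0.010575 in⁴.
Centroid: ȳ = ΣA·y / ΣA = 1.59078 in.
Transfer each piece to the centroidal x-axis using Ī + A·d² with d = y − 1.59078:
  vertical leg: d = 1.20922 in → contributes +6.84693 in⁴
  horizontal leg (remainder): d = -1.44078 in → contributes +2.93751 in⁴
Total I = 9.78444 in⁴.
Extreme fibre distance c = 4.00922 in; S = I/c = 2.44048 in³.

S_x ≈ 2.440 in³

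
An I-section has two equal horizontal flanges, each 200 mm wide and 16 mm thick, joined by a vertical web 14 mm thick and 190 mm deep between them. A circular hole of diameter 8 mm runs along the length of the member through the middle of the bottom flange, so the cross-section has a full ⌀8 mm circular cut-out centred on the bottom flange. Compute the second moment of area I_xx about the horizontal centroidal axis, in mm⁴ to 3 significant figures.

I_xx ≈ 7.55 × 10⁷ mm⁴

Treat the section as a set of non-overlapping primitives; coordinates are from the bounding-box lower-left.
Bottom flange: 200 × 16, A = 3 200 mm², y = 8 mm, Ī = 68 267 mm⁴.
Web: 14 × 190, A = 2 660 mm², y = 111 mm, Ī = 8 002 167 mm⁴.
Top flange: 200 × 16, A = 3 200 mm², y = 214 mm, Ī = 68 267 mm⁴.
Hole (subtracted): ⌀8, A = 50.265 mm², y = 8 mm, Ī = 201.06 mm⁴.
Centroid: ȳ = ΣA·y / ΣA = 111.57 mm.
Transfer each piece to the horizontal centroidal axis using Ī + A·d² with d = y − 111.57:
  bottom flange: d = -103.57 mm → contributes +34 396 925 mm⁴
  web: d = -0.57464 mm → contributes +8 003 045 mm⁴
  top flange: d = 102.43 mm → contributes +33 639 321 mm⁴
  hole: d = -103.57 mm → contributes −539 434 mm⁴
Total I = 75 499 857 mm⁴.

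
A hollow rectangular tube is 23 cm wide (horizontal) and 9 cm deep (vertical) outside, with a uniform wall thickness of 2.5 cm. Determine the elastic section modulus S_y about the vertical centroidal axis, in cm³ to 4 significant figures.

S_y ≈ 624.5 cm³

Treat the section as a set of non-overlapping primitives; coordinates are from the bounding-box lower-left.
Outer rectangle: 23 × 9, A = 207 cm², x = 11.5 cm, Ī = 9125.25 cm⁴.
Inner void (subtracted): 18 × 4, A = 72 cm², x = 11.5 cm, Ī = 1 944 cm⁴.
By symmetry the centroid is at mid-width, x̄ = 11.5 cm.
All pieces are centred on the vertical centroidal axis, so I = ΣĪ (holes subtracted) = 7181.25 cm⁴.
Extreme fibre distance c = 11.5 cm; S = I/c = 624.457 cm³.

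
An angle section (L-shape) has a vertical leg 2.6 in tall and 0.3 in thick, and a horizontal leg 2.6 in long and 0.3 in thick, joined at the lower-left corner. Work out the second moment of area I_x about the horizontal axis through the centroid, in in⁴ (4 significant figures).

Split into non-overlapping primitives; take the origin at the lower-left of the bounding box.
Vertical leg: 0.3 × 2.6, A = 0.78 in², y = 1.3 in, Ī = 0.4394 in⁴.
Horizontal leg (remainder): 2.3 × 0.3, A = 0.69 in², y = 0.15 in, Ī = 0.005175 in⁴.
Centroid: ȳ = ΣA·y / ΣA = 0.760204 in.
Transfer each piece to the horizontal axis through the centroid using Ī + A·d² with d = y − 0.760204:
  vertical leg: d = 0.539796 in → contributes +0.666676 in⁴
  horizontal leg (remainder): d = -0.610204 in → contributes +0.262096 in⁴
Total I = 0.928772 in⁴.

I_x ≈ 0.9288 in⁴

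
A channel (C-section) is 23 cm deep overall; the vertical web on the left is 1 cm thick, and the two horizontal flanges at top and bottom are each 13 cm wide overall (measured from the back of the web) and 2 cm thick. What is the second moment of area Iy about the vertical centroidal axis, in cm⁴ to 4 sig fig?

Iy ≈ 1235 cm⁴

Split into non-overlapping primitives; take the origin at the lower-left of the bounding box.
Web: 1 × 23, A = 23 cm², x = 0.5 cm, Ī = 1.91667 cm⁴.
Top flange (beyond web): 12 × 2, A = 24 cm², x = 7 cm, Ī = 288 cm⁴.
Bottom flange (beyond web): 12 × 2, A = 24 cm², x = 7 cm, Ī = 288 cm⁴.
Centroid: x̄ = ΣA·x / ΣA = 4.89437 cm.
Transfer each piece to the vertical centroidal axis using Ī + A·d² with d = x − 4.89437:
  web: d = -4.39437 cm → contributes +446.057 cm⁴
  top flange (beyond web): d = 2.10563 cm → contributes +394.409 cm⁴
  bottom flange (beyond web): d = 2.10563 cm → contributes +394.409 cm⁴
Total I = 1234.87 cm⁴.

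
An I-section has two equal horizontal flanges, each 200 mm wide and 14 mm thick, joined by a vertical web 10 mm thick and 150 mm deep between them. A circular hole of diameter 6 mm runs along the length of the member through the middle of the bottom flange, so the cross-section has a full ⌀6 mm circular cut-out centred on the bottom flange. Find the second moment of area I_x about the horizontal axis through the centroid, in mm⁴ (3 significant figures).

I_x ≈ 4.04 × 10⁷ mm⁴

Break the section into simple shapes (no overlaps), measuring from the bottom-left corner of the bounding box.
Bottom flange: 200 × 14, A = 2 800 mm², y = 7 mm, Ī = 45 733 mm⁴.
Web: 10 × 150, A = 1 500 mm², y = 89 mm, Ī = 2 812 500 mm⁴.
Top flange: 200 × 14, A = 2 800 mm², y = 171 mm, Ī = 45 733 mm⁴.
Hole (subtracted): ⌀6, A = 28.274 mm², y = 7 mm, Ī = 63.617 mm⁴.
Centroid: ȳ = ΣA·y / ΣA = 89.328 mm.
Transfer each piece to the horizontal axis through the centroid using Ī + A·d² with d = y − 89.328:
  bottom flange: d = -82.328 mm → contributes +19 023 785 mm⁴
  web: d = -0.32785 mm → contributes +2 812 661 mm⁴
  top flange: d = 81.672 mm → contributes +18 722 684 mm⁴
  hole: d = -82.328 mm → contributes −191 704 mm⁴
Total I = 40 367 426 mm⁴.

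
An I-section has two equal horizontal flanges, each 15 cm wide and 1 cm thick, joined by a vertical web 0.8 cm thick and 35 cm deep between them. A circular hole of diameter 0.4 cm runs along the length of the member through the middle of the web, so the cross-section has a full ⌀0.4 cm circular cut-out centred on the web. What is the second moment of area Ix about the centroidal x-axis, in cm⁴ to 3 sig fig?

Ix ≈ 1.26 × 10⁴ cm⁴

Treat the section as a set of non-overlapping primitives; coordinates are from the bounding-box lower-left.
Bottom flange: 15 × 1, A = 15 cm², y = 0.5 cm, Ī = 1.25 cm⁴.
Web: 0.8 × 35, A = 28 cm², y = 18.5 cm, Ī = 2858.3 cm⁴.
Top flange: 15 × 1, A = 15 cm², y = 36.5 cm, Ī = 1.25 cm⁴.
Hole (subtracted): ⌀0.4, A = 0.12566 cm², y = 18.5 cm, Ī = 0.0012566 cm⁴.
By symmetry the centroid is at mid-height, ȳ = 18.5 cm.
Transfer each piece to the centroidal x-axis using Ī + A·d² with d = y − 18.5:
  bottom flange: d = -18 cm → contributes +4861.3 cm⁴
  web: d = 0 cm → contributes +2858.3 cm⁴
  top flange: d = 18 cm → contributes +4861.3 cm⁴
  hole: d = 0 cm → contributes −0.0012566 cm⁴
Total I = 12 581 cm⁴.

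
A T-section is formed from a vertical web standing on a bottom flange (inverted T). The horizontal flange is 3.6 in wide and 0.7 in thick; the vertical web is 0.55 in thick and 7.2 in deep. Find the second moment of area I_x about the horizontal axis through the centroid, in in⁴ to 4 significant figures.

Split into non-overlapping primitives; take the origin at the lower-left of the bounding box.
Flange: 3.6 × 0.7, A = 2.52 in², y = 0.35 in, Ī = 0.1029 in⁴.
Web: 0.55 × 7.2, A = 3.96 in², y = 4.3 in, Ī = 17.1072 in⁴.
Centroid: ȳ = ΣA·y / ΣA = 2.76389 in.
Transfer each piece to the horizontal axis through the centroid using Ī + A·d² with d = y − 2.76389:
  flange: d = -2.41389 in → contributes +14.7866 in⁴
  web: d = 1.53611 in → contributes +26.4514 in⁴
Total I = 41.238 in⁴.

I_x ≈ 41.24 in⁴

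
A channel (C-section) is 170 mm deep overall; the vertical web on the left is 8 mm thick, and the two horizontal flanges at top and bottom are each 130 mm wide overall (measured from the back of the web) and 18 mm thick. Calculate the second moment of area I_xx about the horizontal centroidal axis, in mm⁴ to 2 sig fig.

Decompose the section into non-overlapping parts with the origin at the bottom-left of its bounding rectangle.
Web: 8 × 170, A = 1 360 mm², y = 85 mm, Ī = 3 275 333 mm⁴.
Top flange (beyond web): 122 × 18, A = 2 196 mm², y = 161 mm, Ī = 59 292 mm⁴.
Bottom flange (beyond web): 122 × 18, A = 2 196 mm², y = 9 mm, Ī = 59 292 mm⁴.
By symmetry the centroid is at mid-height, ȳ = 85 mm.
Transfer each piece to the horizontal centroidal axis using Ī + A·d² with d = y − 85:
  web: d = 0 mm → contributes +3 275 333 mm⁴
  top flange (beyond web): d = 76 mm → contributes +12 743 388 mm⁴
  bottom flange (beyond web): d = -76 mm → contributes +12 743 388 mm⁴
Total I = 28 762 109 mm⁴.

I_xx ≈ 2.9 × 10⁷ mm⁴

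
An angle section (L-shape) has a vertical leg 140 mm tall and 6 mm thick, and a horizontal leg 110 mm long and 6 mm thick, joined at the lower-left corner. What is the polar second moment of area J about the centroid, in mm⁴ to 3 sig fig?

Break the section into simple shapes (no overlaps), measuring from the bottom-left corner of the bounding box.
Vertical leg: 6 × 140, A = 840 mm², y = 70 mm, Ī = 1 372 000 mm⁴.
Horizontal leg (remainder): 104 × 6, A = 624 mm², y = 3 mm, Ī = 1 872 mm⁴.
Centroid: ȳ = ΣA·y / ΣA = 41.443 mm.
Transfer each piece to the centroidal x-axis using Ī + A·d² with d = y − 41.443:
  vertical leg: d = 28.557 mm → contributes +2 057 040 mm⁴
  horizontal leg (remainder): d = -38.443 mm → contributes +924 041 mm⁴
Total I = 2 981 081 mm⁴.
For the y-axis: x̄ = 26.443 mm.
Repeating about the centroidal y-axis gives I_y = 1 648 001 mm⁴.
Polar second moment: J = I_x + I_y = 4 629 082 mm⁴.

J ≈ 4.63 × 10⁶ mm⁴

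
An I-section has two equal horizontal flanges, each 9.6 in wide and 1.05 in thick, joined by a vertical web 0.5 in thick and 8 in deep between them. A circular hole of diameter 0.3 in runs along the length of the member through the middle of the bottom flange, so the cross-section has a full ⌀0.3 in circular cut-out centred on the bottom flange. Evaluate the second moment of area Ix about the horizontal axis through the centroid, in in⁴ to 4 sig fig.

Ix ≈ 434.5 in⁴

Break the section into simple shapes (no overlaps), measuring from the bottom-left corner of the bounding box.
Bottom flange: 9.6 × 1.05, A = 10.08 in², y = 0.525 in, Ī = 0.9261 in⁴.
Web: 0.5 × 8, A = 4 in², y = 5.05 in, Ī = 21.3333 in⁴.
Top flange: 9.6 × 1.05, A = 10.08 in², y = 9.575 in, Ī = 0.9261 in⁴.
Hole (subtracted): ⌀0.3, A = 0.0706858 in², y = 0.525 in, Ī = 0.000397608 in⁴.
Centroid: ȳ = ΣA·y / ΣA = 5.06328 in.
Transfer each piece to the horizontal axis through the centroid using Ī + A·d² with d = y − 5.06328:
  bottom flange: d = -4.53828 in → contributes +208.533 in⁴
  web: d = -0.0132778 in → contributes +21.334 in⁴
  top flange: d = 4.51172 in → contributes +206.111 in⁴
  hole: d = -4.53828 in → contributes −1.45624 in⁴
Total I = 434.522 in⁴.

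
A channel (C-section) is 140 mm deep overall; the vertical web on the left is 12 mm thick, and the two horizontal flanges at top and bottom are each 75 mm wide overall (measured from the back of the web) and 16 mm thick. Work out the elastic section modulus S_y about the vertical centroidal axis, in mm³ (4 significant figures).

Treat the section as a set of non-overlapping primitives; coordinates are from the bounding-box lower-left.
Web: 12 × 140, A = 1 680 mm², x = 6 mm, Ī = 20 160 mm⁴.
Top flange (beyond web): 63 × 16, A = 1 008 mm², x = 43.5 mm, Ī = 333 396 mm⁴.
Bottom flange (beyond web): 63 × 16, A = 1 008 mm², x = 43.5 mm, Ī = 333 396 mm⁴.
Centroid: x̄ = ΣA·x / ΣA = 26.4545 mm.
Transfer each piece to the vertical centroidal axis using Ī + A·d² with d = x − 26.4545:
  web: d = -20.4545 mm → contributes +723 053 mm⁴
  top flange (beyond web): d = 17.0455 mm → contributes +626 268 mm⁴
  bottom flange (beyond web): d = 17.0455 mm → contributes +626 268 mm⁴
Total I = 1 975 588 mm⁴.
Extreme fibre distance c = 48.5455 mm; S = I/c = 40695.6 mm³.

S_y ≈ 4.070 × 10⁴ mm³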